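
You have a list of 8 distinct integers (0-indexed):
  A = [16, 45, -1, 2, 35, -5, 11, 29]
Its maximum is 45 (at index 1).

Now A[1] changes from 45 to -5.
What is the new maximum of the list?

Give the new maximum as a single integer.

Old max = 45 (at index 1)
Change: A[1] 45 -> -5
Changed element WAS the max -> may need rescan.
  Max of remaining elements: 35
  New max = max(-5, 35) = 35

Answer: 35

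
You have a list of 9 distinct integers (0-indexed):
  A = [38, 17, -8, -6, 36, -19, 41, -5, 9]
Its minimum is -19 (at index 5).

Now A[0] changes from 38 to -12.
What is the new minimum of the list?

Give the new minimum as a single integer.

Old min = -19 (at index 5)
Change: A[0] 38 -> -12
Changed element was NOT the old min.
  New min = min(old_min, new_val) = min(-19, -12) = -19

Answer: -19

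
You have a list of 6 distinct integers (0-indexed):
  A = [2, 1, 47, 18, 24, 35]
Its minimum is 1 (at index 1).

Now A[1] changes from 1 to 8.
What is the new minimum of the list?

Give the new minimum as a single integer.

Old min = 1 (at index 1)
Change: A[1] 1 -> 8
Changed element WAS the min. Need to check: is 8 still <= all others?
  Min of remaining elements: 2
  New min = min(8, 2) = 2

Answer: 2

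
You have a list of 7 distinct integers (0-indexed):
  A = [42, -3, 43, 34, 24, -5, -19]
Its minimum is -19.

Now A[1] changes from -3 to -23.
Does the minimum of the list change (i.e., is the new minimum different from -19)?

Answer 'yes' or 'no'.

Answer: yes

Derivation:
Old min = -19
Change: A[1] -3 -> -23
Changed element was NOT the min; min changes only if -23 < -19.
New min = -23; changed? yes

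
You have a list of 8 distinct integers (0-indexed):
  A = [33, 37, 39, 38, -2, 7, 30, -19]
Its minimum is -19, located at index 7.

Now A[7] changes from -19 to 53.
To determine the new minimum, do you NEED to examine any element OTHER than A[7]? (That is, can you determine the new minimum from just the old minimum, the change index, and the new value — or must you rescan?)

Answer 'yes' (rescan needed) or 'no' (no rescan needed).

Old min = -19 at index 7
Change at index 7: -19 -> 53
Index 7 WAS the min and new value 53 > old min -19. Must rescan other elements to find the new min.
Needs rescan: yes

Answer: yes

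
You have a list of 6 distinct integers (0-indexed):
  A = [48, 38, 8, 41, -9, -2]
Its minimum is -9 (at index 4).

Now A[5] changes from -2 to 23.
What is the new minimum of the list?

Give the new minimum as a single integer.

Old min = -9 (at index 4)
Change: A[5] -2 -> 23
Changed element was NOT the old min.
  New min = min(old_min, new_val) = min(-9, 23) = -9

Answer: -9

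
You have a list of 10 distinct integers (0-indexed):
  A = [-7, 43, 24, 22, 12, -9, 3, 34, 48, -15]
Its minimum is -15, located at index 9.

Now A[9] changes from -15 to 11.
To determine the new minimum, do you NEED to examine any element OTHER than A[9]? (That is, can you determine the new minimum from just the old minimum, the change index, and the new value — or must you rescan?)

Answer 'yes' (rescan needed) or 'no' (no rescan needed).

Old min = -15 at index 9
Change at index 9: -15 -> 11
Index 9 WAS the min and new value 11 > old min -15. Must rescan other elements to find the new min.
Needs rescan: yes

Answer: yes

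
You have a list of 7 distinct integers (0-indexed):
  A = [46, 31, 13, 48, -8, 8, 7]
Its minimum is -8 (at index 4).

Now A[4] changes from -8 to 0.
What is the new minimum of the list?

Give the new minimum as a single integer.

Answer: 0

Derivation:
Old min = -8 (at index 4)
Change: A[4] -8 -> 0
Changed element WAS the min. Need to check: is 0 still <= all others?
  Min of remaining elements: 7
  New min = min(0, 7) = 0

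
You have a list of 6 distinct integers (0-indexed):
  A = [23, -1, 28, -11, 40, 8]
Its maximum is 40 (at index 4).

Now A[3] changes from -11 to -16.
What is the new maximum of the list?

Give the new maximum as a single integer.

Answer: 40

Derivation:
Old max = 40 (at index 4)
Change: A[3] -11 -> -16
Changed element was NOT the old max.
  New max = max(old_max, new_val) = max(40, -16) = 40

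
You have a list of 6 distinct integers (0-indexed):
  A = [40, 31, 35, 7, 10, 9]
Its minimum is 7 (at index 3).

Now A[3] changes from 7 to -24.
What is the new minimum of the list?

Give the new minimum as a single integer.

Old min = 7 (at index 3)
Change: A[3] 7 -> -24
Changed element WAS the min. Need to check: is -24 still <= all others?
  Min of remaining elements: 9
  New min = min(-24, 9) = -24

Answer: -24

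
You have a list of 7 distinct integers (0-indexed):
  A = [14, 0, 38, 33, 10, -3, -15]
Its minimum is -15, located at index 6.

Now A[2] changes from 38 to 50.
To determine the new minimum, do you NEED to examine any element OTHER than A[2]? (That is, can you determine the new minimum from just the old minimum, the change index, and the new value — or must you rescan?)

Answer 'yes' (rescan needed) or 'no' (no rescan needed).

Old min = -15 at index 6
Change at index 2: 38 -> 50
Index 2 was NOT the min. New min = min(-15, 50). No rescan of other elements needed.
Needs rescan: no

Answer: no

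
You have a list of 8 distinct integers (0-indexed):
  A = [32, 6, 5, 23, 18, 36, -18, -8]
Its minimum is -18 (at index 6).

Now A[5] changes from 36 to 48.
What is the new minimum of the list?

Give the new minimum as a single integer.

Answer: -18

Derivation:
Old min = -18 (at index 6)
Change: A[5] 36 -> 48
Changed element was NOT the old min.
  New min = min(old_min, new_val) = min(-18, 48) = -18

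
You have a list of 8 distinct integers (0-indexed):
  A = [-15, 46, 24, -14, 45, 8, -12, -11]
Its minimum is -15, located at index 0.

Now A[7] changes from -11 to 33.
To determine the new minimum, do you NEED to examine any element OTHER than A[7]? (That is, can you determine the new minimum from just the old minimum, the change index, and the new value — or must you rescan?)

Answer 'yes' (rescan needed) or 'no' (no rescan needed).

Answer: no

Derivation:
Old min = -15 at index 0
Change at index 7: -11 -> 33
Index 7 was NOT the min. New min = min(-15, 33). No rescan of other elements needed.
Needs rescan: no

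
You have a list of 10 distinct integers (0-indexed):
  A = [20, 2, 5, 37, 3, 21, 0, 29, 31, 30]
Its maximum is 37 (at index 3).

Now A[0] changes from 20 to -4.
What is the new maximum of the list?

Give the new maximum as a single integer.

Answer: 37

Derivation:
Old max = 37 (at index 3)
Change: A[0] 20 -> -4
Changed element was NOT the old max.
  New max = max(old_max, new_val) = max(37, -4) = 37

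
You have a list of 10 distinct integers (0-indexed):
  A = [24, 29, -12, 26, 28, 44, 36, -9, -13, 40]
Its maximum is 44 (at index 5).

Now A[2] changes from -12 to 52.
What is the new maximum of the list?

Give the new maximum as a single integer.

Answer: 52

Derivation:
Old max = 44 (at index 5)
Change: A[2] -12 -> 52
Changed element was NOT the old max.
  New max = max(old_max, new_val) = max(44, 52) = 52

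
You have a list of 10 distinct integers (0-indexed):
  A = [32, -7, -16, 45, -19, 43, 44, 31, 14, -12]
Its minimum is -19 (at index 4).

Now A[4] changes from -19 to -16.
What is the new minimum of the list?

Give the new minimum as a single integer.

Old min = -19 (at index 4)
Change: A[4] -19 -> -16
Changed element WAS the min. Need to check: is -16 still <= all others?
  Min of remaining elements: -16
  New min = min(-16, -16) = -16

Answer: -16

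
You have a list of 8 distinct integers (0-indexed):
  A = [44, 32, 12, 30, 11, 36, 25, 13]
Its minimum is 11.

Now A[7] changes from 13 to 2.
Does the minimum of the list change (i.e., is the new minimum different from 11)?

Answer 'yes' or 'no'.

Old min = 11
Change: A[7] 13 -> 2
Changed element was NOT the min; min changes only if 2 < 11.
New min = 2; changed? yes

Answer: yes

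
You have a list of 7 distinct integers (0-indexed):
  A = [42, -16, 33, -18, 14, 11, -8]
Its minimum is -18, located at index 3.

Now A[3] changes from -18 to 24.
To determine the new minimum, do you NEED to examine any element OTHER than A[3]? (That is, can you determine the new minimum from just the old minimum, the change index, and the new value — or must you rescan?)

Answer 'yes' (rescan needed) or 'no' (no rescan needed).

Answer: yes

Derivation:
Old min = -18 at index 3
Change at index 3: -18 -> 24
Index 3 WAS the min and new value 24 > old min -18. Must rescan other elements to find the new min.
Needs rescan: yes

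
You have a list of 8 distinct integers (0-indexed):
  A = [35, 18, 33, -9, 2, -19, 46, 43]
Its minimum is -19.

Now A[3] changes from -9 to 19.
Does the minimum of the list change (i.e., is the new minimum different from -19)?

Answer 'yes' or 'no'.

Answer: no

Derivation:
Old min = -19
Change: A[3] -9 -> 19
Changed element was NOT the min; min changes only if 19 < -19.
New min = -19; changed? no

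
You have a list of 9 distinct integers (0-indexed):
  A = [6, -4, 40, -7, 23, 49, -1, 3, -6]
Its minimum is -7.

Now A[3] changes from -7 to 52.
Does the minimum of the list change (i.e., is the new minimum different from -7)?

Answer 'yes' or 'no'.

Old min = -7
Change: A[3] -7 -> 52
Changed element was the min; new min must be rechecked.
New min = -6; changed? yes

Answer: yes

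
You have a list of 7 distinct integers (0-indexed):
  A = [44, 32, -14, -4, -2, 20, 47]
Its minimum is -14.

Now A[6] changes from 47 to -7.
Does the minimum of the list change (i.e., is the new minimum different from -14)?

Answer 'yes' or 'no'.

Old min = -14
Change: A[6] 47 -> -7
Changed element was NOT the min; min changes only if -7 < -14.
New min = -14; changed? no

Answer: no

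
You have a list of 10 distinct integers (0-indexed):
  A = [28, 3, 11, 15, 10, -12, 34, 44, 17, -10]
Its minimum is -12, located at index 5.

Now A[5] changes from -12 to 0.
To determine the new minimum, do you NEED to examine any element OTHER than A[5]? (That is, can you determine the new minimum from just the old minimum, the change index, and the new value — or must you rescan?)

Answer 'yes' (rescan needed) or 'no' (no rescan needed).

Old min = -12 at index 5
Change at index 5: -12 -> 0
Index 5 WAS the min and new value 0 > old min -12. Must rescan other elements to find the new min.
Needs rescan: yes

Answer: yes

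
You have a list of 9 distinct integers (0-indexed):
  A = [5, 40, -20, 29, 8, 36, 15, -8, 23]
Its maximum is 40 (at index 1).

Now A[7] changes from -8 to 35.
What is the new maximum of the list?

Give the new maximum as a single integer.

Old max = 40 (at index 1)
Change: A[7] -8 -> 35
Changed element was NOT the old max.
  New max = max(old_max, new_val) = max(40, 35) = 40

Answer: 40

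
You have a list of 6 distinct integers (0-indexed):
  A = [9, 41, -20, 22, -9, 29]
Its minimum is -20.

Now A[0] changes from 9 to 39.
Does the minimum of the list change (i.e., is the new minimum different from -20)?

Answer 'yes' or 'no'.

Old min = -20
Change: A[0] 9 -> 39
Changed element was NOT the min; min changes only if 39 < -20.
New min = -20; changed? no

Answer: no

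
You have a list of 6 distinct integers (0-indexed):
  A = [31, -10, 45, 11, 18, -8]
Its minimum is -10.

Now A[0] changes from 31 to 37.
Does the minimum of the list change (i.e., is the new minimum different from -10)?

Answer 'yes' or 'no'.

Old min = -10
Change: A[0] 31 -> 37
Changed element was NOT the min; min changes only if 37 < -10.
New min = -10; changed? no

Answer: no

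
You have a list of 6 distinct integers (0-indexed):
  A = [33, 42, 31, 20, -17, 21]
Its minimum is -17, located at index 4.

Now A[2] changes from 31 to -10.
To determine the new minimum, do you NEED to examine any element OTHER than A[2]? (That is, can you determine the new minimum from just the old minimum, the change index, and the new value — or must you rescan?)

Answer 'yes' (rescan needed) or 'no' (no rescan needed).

Answer: no

Derivation:
Old min = -17 at index 4
Change at index 2: 31 -> -10
Index 2 was NOT the min. New min = min(-17, -10). No rescan of other elements needed.
Needs rescan: no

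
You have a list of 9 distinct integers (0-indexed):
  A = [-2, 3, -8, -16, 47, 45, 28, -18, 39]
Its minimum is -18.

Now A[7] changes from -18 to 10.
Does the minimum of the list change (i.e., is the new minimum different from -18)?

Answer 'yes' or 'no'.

Answer: yes

Derivation:
Old min = -18
Change: A[7] -18 -> 10
Changed element was the min; new min must be rechecked.
New min = -16; changed? yes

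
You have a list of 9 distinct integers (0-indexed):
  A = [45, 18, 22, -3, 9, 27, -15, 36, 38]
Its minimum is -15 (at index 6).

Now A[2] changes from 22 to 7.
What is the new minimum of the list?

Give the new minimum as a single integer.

Answer: -15

Derivation:
Old min = -15 (at index 6)
Change: A[2] 22 -> 7
Changed element was NOT the old min.
  New min = min(old_min, new_val) = min(-15, 7) = -15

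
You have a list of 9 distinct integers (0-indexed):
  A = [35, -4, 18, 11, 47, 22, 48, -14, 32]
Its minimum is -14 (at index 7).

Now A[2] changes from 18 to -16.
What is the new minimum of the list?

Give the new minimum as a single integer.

Answer: -16

Derivation:
Old min = -14 (at index 7)
Change: A[2] 18 -> -16
Changed element was NOT the old min.
  New min = min(old_min, new_val) = min(-14, -16) = -16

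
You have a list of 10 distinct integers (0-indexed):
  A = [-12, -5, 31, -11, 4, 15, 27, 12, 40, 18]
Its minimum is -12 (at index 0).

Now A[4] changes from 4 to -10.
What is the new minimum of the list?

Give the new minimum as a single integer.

Answer: -12

Derivation:
Old min = -12 (at index 0)
Change: A[4] 4 -> -10
Changed element was NOT the old min.
  New min = min(old_min, new_val) = min(-12, -10) = -12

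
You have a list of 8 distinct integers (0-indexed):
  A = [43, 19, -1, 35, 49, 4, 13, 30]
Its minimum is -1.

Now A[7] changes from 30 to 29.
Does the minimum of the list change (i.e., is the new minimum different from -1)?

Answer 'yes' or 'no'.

Old min = -1
Change: A[7] 30 -> 29
Changed element was NOT the min; min changes only if 29 < -1.
New min = -1; changed? no

Answer: no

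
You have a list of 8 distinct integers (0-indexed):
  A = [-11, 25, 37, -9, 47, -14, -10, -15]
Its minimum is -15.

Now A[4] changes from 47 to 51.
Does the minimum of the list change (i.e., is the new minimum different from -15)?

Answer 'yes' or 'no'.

Answer: no

Derivation:
Old min = -15
Change: A[4] 47 -> 51
Changed element was NOT the min; min changes only if 51 < -15.
New min = -15; changed? no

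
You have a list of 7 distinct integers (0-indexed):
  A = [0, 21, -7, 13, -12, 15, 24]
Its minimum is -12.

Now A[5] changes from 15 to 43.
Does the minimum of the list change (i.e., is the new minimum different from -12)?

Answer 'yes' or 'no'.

Answer: no

Derivation:
Old min = -12
Change: A[5] 15 -> 43
Changed element was NOT the min; min changes only if 43 < -12.
New min = -12; changed? no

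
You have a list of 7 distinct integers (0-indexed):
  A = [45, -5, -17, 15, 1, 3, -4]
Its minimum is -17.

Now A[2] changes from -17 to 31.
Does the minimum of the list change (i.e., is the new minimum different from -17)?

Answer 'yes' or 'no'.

Old min = -17
Change: A[2] -17 -> 31
Changed element was the min; new min must be rechecked.
New min = -5; changed? yes

Answer: yes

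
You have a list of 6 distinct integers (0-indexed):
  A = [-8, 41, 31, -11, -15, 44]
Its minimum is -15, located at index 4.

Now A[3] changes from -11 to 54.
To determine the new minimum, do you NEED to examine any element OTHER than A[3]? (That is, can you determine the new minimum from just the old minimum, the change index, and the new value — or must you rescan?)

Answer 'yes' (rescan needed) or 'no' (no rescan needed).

Answer: no

Derivation:
Old min = -15 at index 4
Change at index 3: -11 -> 54
Index 3 was NOT the min. New min = min(-15, 54). No rescan of other elements needed.
Needs rescan: no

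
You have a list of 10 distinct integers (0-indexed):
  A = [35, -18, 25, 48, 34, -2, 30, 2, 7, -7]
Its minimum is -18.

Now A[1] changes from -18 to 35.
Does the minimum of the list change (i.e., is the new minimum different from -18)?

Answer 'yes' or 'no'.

Answer: yes

Derivation:
Old min = -18
Change: A[1] -18 -> 35
Changed element was the min; new min must be rechecked.
New min = -7; changed? yes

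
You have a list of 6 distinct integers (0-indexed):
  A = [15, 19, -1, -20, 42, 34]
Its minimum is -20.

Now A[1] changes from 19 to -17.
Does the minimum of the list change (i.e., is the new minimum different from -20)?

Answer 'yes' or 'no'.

Answer: no

Derivation:
Old min = -20
Change: A[1] 19 -> -17
Changed element was NOT the min; min changes only if -17 < -20.
New min = -20; changed? no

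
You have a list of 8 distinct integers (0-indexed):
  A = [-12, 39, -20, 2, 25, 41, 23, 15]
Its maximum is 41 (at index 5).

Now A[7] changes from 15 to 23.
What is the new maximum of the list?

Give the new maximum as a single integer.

Answer: 41

Derivation:
Old max = 41 (at index 5)
Change: A[7] 15 -> 23
Changed element was NOT the old max.
  New max = max(old_max, new_val) = max(41, 23) = 41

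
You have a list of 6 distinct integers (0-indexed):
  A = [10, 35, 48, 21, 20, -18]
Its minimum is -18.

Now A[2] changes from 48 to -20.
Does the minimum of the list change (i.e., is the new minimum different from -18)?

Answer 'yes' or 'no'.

Old min = -18
Change: A[2] 48 -> -20
Changed element was NOT the min; min changes only if -20 < -18.
New min = -20; changed? yes

Answer: yes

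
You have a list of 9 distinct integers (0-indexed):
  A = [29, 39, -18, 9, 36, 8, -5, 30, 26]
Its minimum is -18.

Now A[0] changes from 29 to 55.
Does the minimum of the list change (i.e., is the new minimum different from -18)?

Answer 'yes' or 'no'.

Old min = -18
Change: A[0] 29 -> 55
Changed element was NOT the min; min changes only if 55 < -18.
New min = -18; changed? no

Answer: no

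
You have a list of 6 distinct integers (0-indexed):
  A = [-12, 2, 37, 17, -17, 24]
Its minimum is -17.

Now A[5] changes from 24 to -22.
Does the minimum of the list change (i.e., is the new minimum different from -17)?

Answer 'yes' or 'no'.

Old min = -17
Change: A[5] 24 -> -22
Changed element was NOT the min; min changes only if -22 < -17.
New min = -22; changed? yes

Answer: yes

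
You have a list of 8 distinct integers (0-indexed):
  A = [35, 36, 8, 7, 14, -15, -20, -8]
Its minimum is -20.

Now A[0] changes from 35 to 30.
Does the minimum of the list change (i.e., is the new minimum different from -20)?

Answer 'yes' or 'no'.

Old min = -20
Change: A[0] 35 -> 30
Changed element was NOT the min; min changes only if 30 < -20.
New min = -20; changed? no

Answer: no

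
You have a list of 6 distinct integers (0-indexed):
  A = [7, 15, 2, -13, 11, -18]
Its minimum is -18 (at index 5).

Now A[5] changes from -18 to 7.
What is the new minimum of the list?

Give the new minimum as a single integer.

Old min = -18 (at index 5)
Change: A[5] -18 -> 7
Changed element WAS the min. Need to check: is 7 still <= all others?
  Min of remaining elements: -13
  New min = min(7, -13) = -13

Answer: -13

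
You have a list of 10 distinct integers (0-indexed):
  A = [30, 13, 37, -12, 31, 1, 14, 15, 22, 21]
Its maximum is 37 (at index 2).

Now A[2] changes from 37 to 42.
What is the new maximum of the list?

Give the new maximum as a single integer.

Answer: 42

Derivation:
Old max = 37 (at index 2)
Change: A[2] 37 -> 42
Changed element WAS the max -> may need rescan.
  Max of remaining elements: 31
  New max = max(42, 31) = 42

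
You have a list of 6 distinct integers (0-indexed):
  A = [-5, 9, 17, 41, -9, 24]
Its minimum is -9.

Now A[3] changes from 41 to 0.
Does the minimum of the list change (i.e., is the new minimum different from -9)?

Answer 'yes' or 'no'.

Answer: no

Derivation:
Old min = -9
Change: A[3] 41 -> 0
Changed element was NOT the min; min changes only if 0 < -9.
New min = -9; changed? no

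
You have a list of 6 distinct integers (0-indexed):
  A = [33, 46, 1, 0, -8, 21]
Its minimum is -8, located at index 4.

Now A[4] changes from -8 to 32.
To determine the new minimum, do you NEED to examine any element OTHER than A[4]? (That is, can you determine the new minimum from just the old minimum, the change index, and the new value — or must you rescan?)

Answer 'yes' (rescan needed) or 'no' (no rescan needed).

Answer: yes

Derivation:
Old min = -8 at index 4
Change at index 4: -8 -> 32
Index 4 WAS the min and new value 32 > old min -8. Must rescan other elements to find the new min.
Needs rescan: yes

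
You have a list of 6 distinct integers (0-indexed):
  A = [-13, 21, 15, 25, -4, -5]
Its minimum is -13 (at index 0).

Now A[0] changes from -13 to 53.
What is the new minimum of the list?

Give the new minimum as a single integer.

Old min = -13 (at index 0)
Change: A[0] -13 -> 53
Changed element WAS the min. Need to check: is 53 still <= all others?
  Min of remaining elements: -5
  New min = min(53, -5) = -5

Answer: -5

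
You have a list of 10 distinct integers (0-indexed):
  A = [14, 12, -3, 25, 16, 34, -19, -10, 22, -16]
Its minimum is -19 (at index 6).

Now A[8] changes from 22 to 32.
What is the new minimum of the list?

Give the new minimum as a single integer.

Answer: -19

Derivation:
Old min = -19 (at index 6)
Change: A[8] 22 -> 32
Changed element was NOT the old min.
  New min = min(old_min, new_val) = min(-19, 32) = -19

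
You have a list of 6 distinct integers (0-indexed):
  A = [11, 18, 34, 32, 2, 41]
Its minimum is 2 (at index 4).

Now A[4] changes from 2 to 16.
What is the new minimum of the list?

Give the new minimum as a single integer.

Answer: 11

Derivation:
Old min = 2 (at index 4)
Change: A[4] 2 -> 16
Changed element WAS the min. Need to check: is 16 still <= all others?
  Min of remaining elements: 11
  New min = min(16, 11) = 11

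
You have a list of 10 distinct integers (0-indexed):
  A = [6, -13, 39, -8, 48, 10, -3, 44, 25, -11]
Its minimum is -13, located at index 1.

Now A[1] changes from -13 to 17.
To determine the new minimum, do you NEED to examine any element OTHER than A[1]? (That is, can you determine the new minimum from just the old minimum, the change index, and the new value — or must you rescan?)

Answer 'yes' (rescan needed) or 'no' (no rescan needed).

Old min = -13 at index 1
Change at index 1: -13 -> 17
Index 1 WAS the min and new value 17 > old min -13. Must rescan other elements to find the new min.
Needs rescan: yes

Answer: yes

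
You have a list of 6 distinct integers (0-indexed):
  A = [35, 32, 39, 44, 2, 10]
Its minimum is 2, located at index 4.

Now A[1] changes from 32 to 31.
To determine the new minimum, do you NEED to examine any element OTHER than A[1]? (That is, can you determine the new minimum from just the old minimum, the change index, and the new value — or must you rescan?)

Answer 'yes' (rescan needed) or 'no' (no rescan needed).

Answer: no

Derivation:
Old min = 2 at index 4
Change at index 1: 32 -> 31
Index 1 was NOT the min. New min = min(2, 31). No rescan of other elements needed.
Needs rescan: no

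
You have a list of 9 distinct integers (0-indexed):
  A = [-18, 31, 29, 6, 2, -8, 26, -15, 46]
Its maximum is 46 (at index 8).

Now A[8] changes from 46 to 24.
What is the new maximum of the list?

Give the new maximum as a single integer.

Old max = 46 (at index 8)
Change: A[8] 46 -> 24
Changed element WAS the max -> may need rescan.
  Max of remaining elements: 31
  New max = max(24, 31) = 31

Answer: 31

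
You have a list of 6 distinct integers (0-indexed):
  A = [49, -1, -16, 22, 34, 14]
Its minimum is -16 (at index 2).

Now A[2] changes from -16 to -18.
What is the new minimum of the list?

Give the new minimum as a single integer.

Answer: -18

Derivation:
Old min = -16 (at index 2)
Change: A[2] -16 -> -18
Changed element WAS the min. Need to check: is -18 still <= all others?
  Min of remaining elements: -1
  New min = min(-18, -1) = -18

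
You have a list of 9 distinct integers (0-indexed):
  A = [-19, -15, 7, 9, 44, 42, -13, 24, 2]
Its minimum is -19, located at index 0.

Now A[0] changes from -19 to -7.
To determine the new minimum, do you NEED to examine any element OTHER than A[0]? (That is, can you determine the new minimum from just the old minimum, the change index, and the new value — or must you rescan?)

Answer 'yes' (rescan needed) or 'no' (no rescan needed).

Answer: yes

Derivation:
Old min = -19 at index 0
Change at index 0: -19 -> -7
Index 0 WAS the min and new value -7 > old min -19. Must rescan other elements to find the new min.
Needs rescan: yes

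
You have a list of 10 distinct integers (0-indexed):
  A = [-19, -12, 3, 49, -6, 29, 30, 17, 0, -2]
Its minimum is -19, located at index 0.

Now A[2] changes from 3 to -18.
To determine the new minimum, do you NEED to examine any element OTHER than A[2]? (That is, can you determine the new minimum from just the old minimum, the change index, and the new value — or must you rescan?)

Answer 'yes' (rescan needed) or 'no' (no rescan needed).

Answer: no

Derivation:
Old min = -19 at index 0
Change at index 2: 3 -> -18
Index 2 was NOT the min. New min = min(-19, -18). No rescan of other elements needed.
Needs rescan: no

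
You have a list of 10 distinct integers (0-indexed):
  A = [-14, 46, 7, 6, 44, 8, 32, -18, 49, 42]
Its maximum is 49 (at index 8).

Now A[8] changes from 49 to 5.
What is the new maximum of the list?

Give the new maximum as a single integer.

Answer: 46

Derivation:
Old max = 49 (at index 8)
Change: A[8] 49 -> 5
Changed element WAS the max -> may need rescan.
  Max of remaining elements: 46
  New max = max(5, 46) = 46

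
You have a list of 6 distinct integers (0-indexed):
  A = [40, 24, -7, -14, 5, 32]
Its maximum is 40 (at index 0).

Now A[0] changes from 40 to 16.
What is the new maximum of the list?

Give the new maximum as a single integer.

Old max = 40 (at index 0)
Change: A[0] 40 -> 16
Changed element WAS the max -> may need rescan.
  Max of remaining elements: 32
  New max = max(16, 32) = 32

Answer: 32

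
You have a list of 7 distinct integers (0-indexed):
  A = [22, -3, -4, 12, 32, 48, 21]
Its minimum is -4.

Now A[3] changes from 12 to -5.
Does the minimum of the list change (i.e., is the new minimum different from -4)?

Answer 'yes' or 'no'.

Old min = -4
Change: A[3] 12 -> -5
Changed element was NOT the min; min changes only if -5 < -4.
New min = -5; changed? yes

Answer: yes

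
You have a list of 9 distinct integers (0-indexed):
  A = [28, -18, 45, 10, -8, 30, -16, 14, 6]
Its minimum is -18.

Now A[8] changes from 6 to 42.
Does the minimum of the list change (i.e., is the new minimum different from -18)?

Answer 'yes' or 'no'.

Answer: no

Derivation:
Old min = -18
Change: A[8] 6 -> 42
Changed element was NOT the min; min changes only if 42 < -18.
New min = -18; changed? no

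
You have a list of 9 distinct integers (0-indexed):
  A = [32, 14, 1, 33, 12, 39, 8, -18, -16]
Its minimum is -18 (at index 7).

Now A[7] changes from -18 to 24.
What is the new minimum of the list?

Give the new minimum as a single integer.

Old min = -18 (at index 7)
Change: A[7] -18 -> 24
Changed element WAS the min. Need to check: is 24 still <= all others?
  Min of remaining elements: -16
  New min = min(24, -16) = -16

Answer: -16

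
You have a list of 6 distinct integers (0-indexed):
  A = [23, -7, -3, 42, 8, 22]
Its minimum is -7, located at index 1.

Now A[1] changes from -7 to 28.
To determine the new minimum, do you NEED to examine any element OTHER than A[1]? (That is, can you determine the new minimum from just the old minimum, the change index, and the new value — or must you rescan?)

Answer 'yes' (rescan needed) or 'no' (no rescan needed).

Answer: yes

Derivation:
Old min = -7 at index 1
Change at index 1: -7 -> 28
Index 1 WAS the min and new value 28 > old min -7. Must rescan other elements to find the new min.
Needs rescan: yes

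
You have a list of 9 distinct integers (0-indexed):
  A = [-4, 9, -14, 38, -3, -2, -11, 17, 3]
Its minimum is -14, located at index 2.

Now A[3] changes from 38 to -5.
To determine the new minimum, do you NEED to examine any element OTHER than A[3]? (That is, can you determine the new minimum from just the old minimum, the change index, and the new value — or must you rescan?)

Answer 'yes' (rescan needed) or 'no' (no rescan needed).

Old min = -14 at index 2
Change at index 3: 38 -> -5
Index 3 was NOT the min. New min = min(-14, -5). No rescan of other elements needed.
Needs rescan: no

Answer: no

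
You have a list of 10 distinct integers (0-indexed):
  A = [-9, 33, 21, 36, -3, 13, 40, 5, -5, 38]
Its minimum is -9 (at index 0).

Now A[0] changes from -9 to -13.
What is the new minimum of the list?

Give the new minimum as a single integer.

Answer: -13

Derivation:
Old min = -9 (at index 0)
Change: A[0] -9 -> -13
Changed element WAS the min. Need to check: is -13 still <= all others?
  Min of remaining elements: -5
  New min = min(-13, -5) = -13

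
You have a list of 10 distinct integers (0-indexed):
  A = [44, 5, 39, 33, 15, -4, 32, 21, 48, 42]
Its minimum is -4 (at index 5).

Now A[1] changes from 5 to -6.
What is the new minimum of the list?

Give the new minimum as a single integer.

Old min = -4 (at index 5)
Change: A[1] 5 -> -6
Changed element was NOT the old min.
  New min = min(old_min, new_val) = min(-4, -6) = -6

Answer: -6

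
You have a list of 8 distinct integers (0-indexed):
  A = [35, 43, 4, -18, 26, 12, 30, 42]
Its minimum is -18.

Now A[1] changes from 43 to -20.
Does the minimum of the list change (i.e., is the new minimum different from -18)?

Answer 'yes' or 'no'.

Answer: yes

Derivation:
Old min = -18
Change: A[1] 43 -> -20
Changed element was NOT the min; min changes only if -20 < -18.
New min = -20; changed? yes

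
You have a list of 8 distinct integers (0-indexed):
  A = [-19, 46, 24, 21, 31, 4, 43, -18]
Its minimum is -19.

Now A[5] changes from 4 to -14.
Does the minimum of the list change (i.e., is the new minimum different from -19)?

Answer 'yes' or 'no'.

Answer: no

Derivation:
Old min = -19
Change: A[5] 4 -> -14
Changed element was NOT the min; min changes only if -14 < -19.
New min = -19; changed? no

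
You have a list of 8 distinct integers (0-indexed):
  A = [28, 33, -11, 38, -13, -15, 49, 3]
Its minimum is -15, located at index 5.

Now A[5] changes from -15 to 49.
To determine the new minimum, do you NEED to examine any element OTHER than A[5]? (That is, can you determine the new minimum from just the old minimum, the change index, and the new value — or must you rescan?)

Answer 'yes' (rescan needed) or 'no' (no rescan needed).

Answer: yes

Derivation:
Old min = -15 at index 5
Change at index 5: -15 -> 49
Index 5 WAS the min and new value 49 > old min -15. Must rescan other elements to find the new min.
Needs rescan: yes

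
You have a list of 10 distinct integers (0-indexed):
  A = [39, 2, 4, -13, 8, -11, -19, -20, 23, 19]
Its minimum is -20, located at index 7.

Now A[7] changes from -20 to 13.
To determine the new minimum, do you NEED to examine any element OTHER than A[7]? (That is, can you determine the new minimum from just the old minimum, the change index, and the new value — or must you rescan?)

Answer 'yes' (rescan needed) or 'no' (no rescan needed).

Old min = -20 at index 7
Change at index 7: -20 -> 13
Index 7 WAS the min and new value 13 > old min -20. Must rescan other elements to find the new min.
Needs rescan: yes

Answer: yes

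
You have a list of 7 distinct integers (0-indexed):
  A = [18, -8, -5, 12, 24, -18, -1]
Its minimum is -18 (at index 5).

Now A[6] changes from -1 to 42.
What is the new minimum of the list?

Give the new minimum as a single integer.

Old min = -18 (at index 5)
Change: A[6] -1 -> 42
Changed element was NOT the old min.
  New min = min(old_min, new_val) = min(-18, 42) = -18

Answer: -18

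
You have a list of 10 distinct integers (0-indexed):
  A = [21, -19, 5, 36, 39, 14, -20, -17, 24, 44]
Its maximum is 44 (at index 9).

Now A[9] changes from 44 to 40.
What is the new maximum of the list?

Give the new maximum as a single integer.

Answer: 40

Derivation:
Old max = 44 (at index 9)
Change: A[9] 44 -> 40
Changed element WAS the max -> may need rescan.
  Max of remaining elements: 39
  New max = max(40, 39) = 40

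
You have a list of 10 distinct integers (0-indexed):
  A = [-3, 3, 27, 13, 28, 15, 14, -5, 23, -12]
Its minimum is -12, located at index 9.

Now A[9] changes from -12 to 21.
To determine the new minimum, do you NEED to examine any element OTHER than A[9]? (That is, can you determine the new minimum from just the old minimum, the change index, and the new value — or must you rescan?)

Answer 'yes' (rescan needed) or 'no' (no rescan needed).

Answer: yes

Derivation:
Old min = -12 at index 9
Change at index 9: -12 -> 21
Index 9 WAS the min and new value 21 > old min -12. Must rescan other elements to find the new min.
Needs rescan: yes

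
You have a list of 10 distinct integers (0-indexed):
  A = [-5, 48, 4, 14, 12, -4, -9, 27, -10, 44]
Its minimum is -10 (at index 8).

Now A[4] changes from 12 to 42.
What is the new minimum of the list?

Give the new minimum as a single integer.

Old min = -10 (at index 8)
Change: A[4] 12 -> 42
Changed element was NOT the old min.
  New min = min(old_min, new_val) = min(-10, 42) = -10

Answer: -10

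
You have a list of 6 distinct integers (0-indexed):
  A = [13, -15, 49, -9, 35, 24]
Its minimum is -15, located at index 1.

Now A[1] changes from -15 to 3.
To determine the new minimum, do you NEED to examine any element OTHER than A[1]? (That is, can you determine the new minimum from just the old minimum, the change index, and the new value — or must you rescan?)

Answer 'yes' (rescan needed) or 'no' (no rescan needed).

Answer: yes

Derivation:
Old min = -15 at index 1
Change at index 1: -15 -> 3
Index 1 WAS the min and new value 3 > old min -15. Must rescan other elements to find the new min.
Needs rescan: yes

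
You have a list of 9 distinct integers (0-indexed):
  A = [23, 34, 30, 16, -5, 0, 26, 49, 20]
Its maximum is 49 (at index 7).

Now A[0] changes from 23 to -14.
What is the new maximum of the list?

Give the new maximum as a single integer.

Answer: 49

Derivation:
Old max = 49 (at index 7)
Change: A[0] 23 -> -14
Changed element was NOT the old max.
  New max = max(old_max, new_val) = max(49, -14) = 49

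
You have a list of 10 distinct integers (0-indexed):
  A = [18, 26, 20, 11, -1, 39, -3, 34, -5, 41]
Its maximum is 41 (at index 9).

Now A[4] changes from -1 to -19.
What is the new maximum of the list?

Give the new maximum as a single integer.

Answer: 41

Derivation:
Old max = 41 (at index 9)
Change: A[4] -1 -> -19
Changed element was NOT the old max.
  New max = max(old_max, new_val) = max(41, -19) = 41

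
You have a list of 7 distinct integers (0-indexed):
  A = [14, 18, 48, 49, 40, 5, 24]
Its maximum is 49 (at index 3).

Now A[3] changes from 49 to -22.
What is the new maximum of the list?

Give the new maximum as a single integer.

Answer: 48

Derivation:
Old max = 49 (at index 3)
Change: A[3] 49 -> -22
Changed element WAS the max -> may need rescan.
  Max of remaining elements: 48
  New max = max(-22, 48) = 48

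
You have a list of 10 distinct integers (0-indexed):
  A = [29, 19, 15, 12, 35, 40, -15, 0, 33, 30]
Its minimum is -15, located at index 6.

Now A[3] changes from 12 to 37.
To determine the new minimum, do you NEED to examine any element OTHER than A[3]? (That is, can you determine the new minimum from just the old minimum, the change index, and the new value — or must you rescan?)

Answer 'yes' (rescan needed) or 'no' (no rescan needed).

Old min = -15 at index 6
Change at index 3: 12 -> 37
Index 3 was NOT the min. New min = min(-15, 37). No rescan of other elements needed.
Needs rescan: no

Answer: no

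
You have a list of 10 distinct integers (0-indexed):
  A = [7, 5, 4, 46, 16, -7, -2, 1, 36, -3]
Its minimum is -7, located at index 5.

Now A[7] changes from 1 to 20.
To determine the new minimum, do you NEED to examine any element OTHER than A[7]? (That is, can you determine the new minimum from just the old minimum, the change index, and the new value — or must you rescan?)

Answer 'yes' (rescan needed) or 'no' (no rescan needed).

Answer: no

Derivation:
Old min = -7 at index 5
Change at index 7: 1 -> 20
Index 7 was NOT the min. New min = min(-7, 20). No rescan of other elements needed.
Needs rescan: no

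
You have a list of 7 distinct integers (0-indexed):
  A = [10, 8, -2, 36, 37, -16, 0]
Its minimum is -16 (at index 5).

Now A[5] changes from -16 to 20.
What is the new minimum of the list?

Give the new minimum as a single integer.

Old min = -16 (at index 5)
Change: A[5] -16 -> 20
Changed element WAS the min. Need to check: is 20 still <= all others?
  Min of remaining elements: -2
  New min = min(20, -2) = -2

Answer: -2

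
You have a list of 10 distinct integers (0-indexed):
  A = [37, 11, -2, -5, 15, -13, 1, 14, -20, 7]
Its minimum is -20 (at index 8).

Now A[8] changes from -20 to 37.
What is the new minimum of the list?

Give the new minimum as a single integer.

Answer: -13

Derivation:
Old min = -20 (at index 8)
Change: A[8] -20 -> 37
Changed element WAS the min. Need to check: is 37 still <= all others?
  Min of remaining elements: -13
  New min = min(37, -13) = -13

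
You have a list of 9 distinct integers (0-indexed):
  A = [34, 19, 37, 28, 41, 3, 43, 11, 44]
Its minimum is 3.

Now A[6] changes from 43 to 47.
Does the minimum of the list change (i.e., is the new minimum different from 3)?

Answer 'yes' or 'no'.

Answer: no

Derivation:
Old min = 3
Change: A[6] 43 -> 47
Changed element was NOT the min; min changes only if 47 < 3.
New min = 3; changed? no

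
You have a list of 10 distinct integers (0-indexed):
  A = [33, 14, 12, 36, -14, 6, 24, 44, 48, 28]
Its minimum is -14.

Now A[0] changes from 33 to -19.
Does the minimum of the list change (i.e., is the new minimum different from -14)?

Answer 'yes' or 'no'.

Answer: yes

Derivation:
Old min = -14
Change: A[0] 33 -> -19
Changed element was NOT the min; min changes only if -19 < -14.
New min = -19; changed? yes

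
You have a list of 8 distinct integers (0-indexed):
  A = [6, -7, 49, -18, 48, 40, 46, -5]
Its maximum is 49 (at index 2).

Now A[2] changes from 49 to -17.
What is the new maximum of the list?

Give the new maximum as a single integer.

Answer: 48

Derivation:
Old max = 49 (at index 2)
Change: A[2] 49 -> -17
Changed element WAS the max -> may need rescan.
  Max of remaining elements: 48
  New max = max(-17, 48) = 48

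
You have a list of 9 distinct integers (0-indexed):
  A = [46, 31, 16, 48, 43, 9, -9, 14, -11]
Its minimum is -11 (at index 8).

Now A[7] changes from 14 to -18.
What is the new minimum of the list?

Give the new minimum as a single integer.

Answer: -18

Derivation:
Old min = -11 (at index 8)
Change: A[7] 14 -> -18
Changed element was NOT the old min.
  New min = min(old_min, new_val) = min(-11, -18) = -18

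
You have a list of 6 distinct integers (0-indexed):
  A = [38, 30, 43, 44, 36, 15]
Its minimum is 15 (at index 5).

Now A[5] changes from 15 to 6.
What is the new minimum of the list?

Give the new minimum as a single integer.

Answer: 6

Derivation:
Old min = 15 (at index 5)
Change: A[5] 15 -> 6
Changed element WAS the min. Need to check: is 6 still <= all others?
  Min of remaining elements: 30
  New min = min(6, 30) = 6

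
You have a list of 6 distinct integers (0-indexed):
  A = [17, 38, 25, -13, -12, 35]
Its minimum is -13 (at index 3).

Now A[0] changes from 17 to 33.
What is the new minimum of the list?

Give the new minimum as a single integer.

Old min = -13 (at index 3)
Change: A[0] 17 -> 33
Changed element was NOT the old min.
  New min = min(old_min, new_val) = min(-13, 33) = -13

Answer: -13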